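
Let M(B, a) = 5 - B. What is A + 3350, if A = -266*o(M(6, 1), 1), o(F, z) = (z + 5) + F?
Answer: 2020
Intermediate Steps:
o(F, z) = 5 + F + z (o(F, z) = (5 + z) + F = 5 + F + z)
A = -1330 (A = -266*(5 + (5 - 1*6) + 1) = -266*(5 + (5 - 6) + 1) = -266*(5 - 1 + 1) = -266*5 = -1330)
A + 3350 = -1330 + 3350 = 2020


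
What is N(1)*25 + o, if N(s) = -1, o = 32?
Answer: 7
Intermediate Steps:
N(1)*25 + o = -1*25 + 32 = -25 + 32 = 7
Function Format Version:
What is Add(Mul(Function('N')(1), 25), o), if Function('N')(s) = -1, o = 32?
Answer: 7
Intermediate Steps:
Add(Mul(Function('N')(1), 25), o) = Add(Mul(-1, 25), 32) = Add(-25, 32) = 7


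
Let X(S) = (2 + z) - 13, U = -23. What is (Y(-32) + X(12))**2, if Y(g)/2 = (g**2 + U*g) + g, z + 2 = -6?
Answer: 11812969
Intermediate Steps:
z = -8 (z = -2 - 6 = -8)
Y(g) = -44*g + 2*g**2 (Y(g) = 2*((g**2 - 23*g) + g) = 2*(g**2 - 22*g) = -44*g + 2*g**2)
X(S) = -19 (X(S) = (2 - 8) - 13 = -6 - 13 = -19)
(Y(-32) + X(12))**2 = (2*(-32)*(-22 - 32) - 19)**2 = (2*(-32)*(-54) - 19)**2 = (3456 - 19)**2 = 3437**2 = 11812969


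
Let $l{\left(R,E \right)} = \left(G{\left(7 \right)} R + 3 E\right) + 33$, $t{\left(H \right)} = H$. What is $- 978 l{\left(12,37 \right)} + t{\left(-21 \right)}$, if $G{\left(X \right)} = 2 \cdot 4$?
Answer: $-234741$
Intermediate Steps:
$G{\left(X \right)} = 8$
$l{\left(R,E \right)} = 33 + 3 E + 8 R$ ($l{\left(R,E \right)} = \left(8 R + 3 E\right) + 33 = \left(3 E + 8 R\right) + 33 = 33 + 3 E + 8 R$)
$- 978 l{\left(12,37 \right)} + t{\left(-21 \right)} = - 978 \left(33 + 3 \cdot 37 + 8 \cdot 12\right) - 21 = - 978 \left(33 + 111 + 96\right) - 21 = \left(-978\right) 240 - 21 = -234720 - 21 = -234741$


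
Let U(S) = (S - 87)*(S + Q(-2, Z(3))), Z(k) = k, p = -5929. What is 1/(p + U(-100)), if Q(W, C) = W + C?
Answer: 1/12584 ≈ 7.9466e-5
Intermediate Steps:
Q(W, C) = C + W
U(S) = (1 + S)*(-87 + S) (U(S) = (S - 87)*(S + (3 - 2)) = (-87 + S)*(S + 1) = (-87 + S)*(1 + S) = (1 + S)*(-87 + S))
1/(p + U(-100)) = 1/(-5929 + (-87 + (-100)² - 86*(-100))) = 1/(-5929 + (-87 + 10000 + 8600)) = 1/(-5929 + 18513) = 1/12584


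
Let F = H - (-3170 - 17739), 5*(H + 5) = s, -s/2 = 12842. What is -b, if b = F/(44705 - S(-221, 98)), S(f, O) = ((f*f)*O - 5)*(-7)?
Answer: -19709/41936995 ≈ -0.00046997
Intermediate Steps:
s = -25684 (s = -2*12842 = -25684)
H = -25709/5 (H = -5 + (⅕)*(-25684) = -5 - 25684/5 = -25709/5 ≈ -5141.8)
S(f, O) = 35 - 7*O*f² (S(f, O) = (f²*O - 5)*(-7) = (O*f² - 5)*(-7) = (-5 + O*f²)*(-7) = 35 - 7*O*f²)
F = 78836/5 (F = -25709/5 - (-3170 - 17739) = -25709/5 - 1*(-20909) = -25709/5 + 20909 = 78836/5 ≈ 15767.)
b = 19709/41936995 (b = 78836/(5*(44705 - (35 - 7*98*(-221)²))) = 78836/(5*(44705 - (35 - 7*98*48841))) = 78836/(5*(44705 - (35 - 33504926))) = 78836/(5*(44705 - 1*(-33504891))) = 78836/(5*(44705 + 33504891)) = (78836/5)/33549596 = (78836/5)*(1/33549596) = 19709/41936995 ≈ 0.00046997)
-b = -1*19709/41936995 = -19709/41936995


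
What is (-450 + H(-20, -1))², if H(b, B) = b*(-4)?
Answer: 136900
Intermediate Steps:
H(b, B) = -4*b
(-450 + H(-20, -1))² = (-450 - 4*(-20))² = (-450 + 80)² = (-370)² = 136900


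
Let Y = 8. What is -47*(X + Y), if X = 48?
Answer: -2632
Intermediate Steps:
-47*(X + Y) = -47*(48 + 8) = -47*56 = -2632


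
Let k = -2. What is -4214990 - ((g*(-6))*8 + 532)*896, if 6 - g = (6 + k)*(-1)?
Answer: -4261582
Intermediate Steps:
g = 10 (g = 6 - (6 - 2)*(-1) = 6 - 4*(-1) = 6 - 1*(-4) = 6 + 4 = 10)
-4214990 - ((g*(-6))*8 + 532)*896 = -4214990 - ((10*(-6))*8 + 532)*896 = -4214990 - (-60*8 + 532)*896 = -4214990 - (-480 + 532)*896 = -4214990 - 52*896 = -4214990 - 1*46592 = -4214990 - 46592 = -4261582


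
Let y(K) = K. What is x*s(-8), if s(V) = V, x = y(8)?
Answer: -64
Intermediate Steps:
x = 8
x*s(-8) = 8*(-8) = -64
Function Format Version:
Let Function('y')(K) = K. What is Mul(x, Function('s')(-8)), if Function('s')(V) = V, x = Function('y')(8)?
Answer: -64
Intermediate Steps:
x = 8
Mul(x, Function('s')(-8)) = Mul(8, -8) = -64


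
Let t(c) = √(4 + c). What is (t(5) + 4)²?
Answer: 49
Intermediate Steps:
(t(5) + 4)² = (√(4 + 5) + 4)² = (√9 + 4)² = (3 + 4)² = 7² = 49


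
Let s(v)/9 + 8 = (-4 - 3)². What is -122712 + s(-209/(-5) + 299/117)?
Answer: -122343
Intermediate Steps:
s(v) = 369 (s(v) = -72 + 9*(-4 - 3)² = -72 + 9*(-7)² = -72 + 9*49 = -72 + 441 = 369)
-122712 + s(-209/(-5) + 299/117) = -122712 + 369 = -122343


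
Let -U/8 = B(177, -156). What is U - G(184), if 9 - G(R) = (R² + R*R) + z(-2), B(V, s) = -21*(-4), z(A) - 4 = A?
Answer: 67033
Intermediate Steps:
z(A) = 4 + A
B(V, s) = 84
G(R) = 7 - 2*R² (G(R) = 9 - ((R² + R*R) + (4 - 2)) = 9 - ((R² + R²) + 2) = 9 - (2*R² + 2) = 9 - (2 + 2*R²) = 9 + (-2 - 2*R²) = 7 - 2*R²)
U = -672 (U = -8*84 = -672)
U - G(184) = -672 - (7 - 2*184²) = -672 - (7 - 2*33856) = -672 - (7 - 67712) = -672 - 1*(-67705) = -672 + 67705 = 67033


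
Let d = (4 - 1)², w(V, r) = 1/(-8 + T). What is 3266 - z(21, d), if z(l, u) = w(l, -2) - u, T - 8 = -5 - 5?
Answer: 32751/10 ≈ 3275.1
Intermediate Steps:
T = -2 (T = 8 + (-5 - 5) = 8 - 10 = -2)
w(V, r) = -⅒ (w(V, r) = 1/(-8 - 2) = 1/(-10) = -⅒)
d = 9 (d = 3² = 9)
z(l, u) = -⅒ - u
3266 - z(21, d) = 3266 - (-⅒ - 1*9) = 3266 - (-⅒ - 9) = 3266 - 1*(-91/10) = 3266 + 91/10 = 32751/10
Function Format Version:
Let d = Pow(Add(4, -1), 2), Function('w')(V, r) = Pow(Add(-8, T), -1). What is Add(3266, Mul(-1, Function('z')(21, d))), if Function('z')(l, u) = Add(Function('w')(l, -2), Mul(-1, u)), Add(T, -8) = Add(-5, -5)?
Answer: Rational(32751, 10) ≈ 3275.1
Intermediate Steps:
T = -2 (T = Add(8, Add(-5, -5)) = Add(8, -10) = -2)
Function('w')(V, r) = Rational(-1, 10) (Function('w')(V, r) = Pow(Add(-8, -2), -1) = Pow(-10, -1) = Rational(-1, 10))
d = 9 (d = Pow(3, 2) = 9)
Function('z')(l, u) = Add(Rational(-1, 10), Mul(-1, u))
Add(3266, Mul(-1, Function('z')(21, d))) = Add(3266, Mul(-1, Add(Rational(-1, 10), Mul(-1, 9)))) = Add(3266, Mul(-1, Add(Rational(-1, 10), -9))) = Add(3266, Mul(-1, Rational(-91, 10))) = Add(3266, Rational(91, 10)) = Rational(32751, 10)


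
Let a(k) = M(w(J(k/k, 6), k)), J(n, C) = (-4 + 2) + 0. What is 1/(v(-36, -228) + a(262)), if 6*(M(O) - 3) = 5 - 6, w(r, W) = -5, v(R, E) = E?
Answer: -6/1351 ≈ -0.0044412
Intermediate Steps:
J(n, C) = -2 (J(n, C) = -2 + 0 = -2)
M(O) = 17/6 (M(O) = 3 + (5 - 6)/6 = 3 + (1/6)*(-1) = 3 - 1/6 = 17/6)
a(k) = 17/6
1/(v(-36, -228) + a(262)) = 1/(-228 + 17/6) = 1/(-1351/6) = -6/1351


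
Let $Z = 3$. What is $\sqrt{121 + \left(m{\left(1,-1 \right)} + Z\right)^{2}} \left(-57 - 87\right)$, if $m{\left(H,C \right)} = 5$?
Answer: $- 144 \sqrt{185} \approx -1958.6$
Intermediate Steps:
$\sqrt{121 + \left(m{\left(1,-1 \right)} + Z\right)^{2}} \left(-57 - 87\right) = \sqrt{121 + \left(5 + 3\right)^{2}} \left(-57 - 87\right) = \sqrt{121 + 8^{2}} \left(-57 - 87\right) = \sqrt{121 + 64} \left(-144\right) = \sqrt{185} \left(-144\right) = - 144 \sqrt{185}$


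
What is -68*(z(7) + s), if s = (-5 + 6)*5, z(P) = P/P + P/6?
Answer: -1462/3 ≈ -487.33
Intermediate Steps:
z(P) = 1 + P/6 (z(P) = 1 + P*(⅙) = 1 + P/6)
s = 5 (s = 1*5 = 5)
-68*(z(7) + s) = -68*((1 + (⅙)*7) + 5) = -68*((1 + 7/6) + 5) = -68*(13/6 + 5) = -68*43/6 = -1462/3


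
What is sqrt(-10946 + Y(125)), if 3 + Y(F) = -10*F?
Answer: I*sqrt(12199) ≈ 110.45*I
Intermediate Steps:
Y(F) = -3 - 10*F
sqrt(-10946 + Y(125)) = sqrt(-10946 + (-3 - 10*125)) = sqrt(-10946 + (-3 - 1250)) = sqrt(-10946 - 1253) = sqrt(-12199) = I*sqrt(12199)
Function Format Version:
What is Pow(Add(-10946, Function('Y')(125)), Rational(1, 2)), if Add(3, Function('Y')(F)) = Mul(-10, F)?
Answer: Mul(I, Pow(12199, Rational(1, 2))) ≈ Mul(110.45, I)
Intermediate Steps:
Function('Y')(F) = Add(-3, Mul(-10, F))
Pow(Add(-10946, Function('Y')(125)), Rational(1, 2)) = Pow(Add(-10946, Add(-3, Mul(-10, 125))), Rational(1, 2)) = Pow(Add(-10946, Add(-3, -1250)), Rational(1, 2)) = Pow(Add(-10946, -1253), Rational(1, 2)) = Pow(-12199, Rational(1, 2)) = Mul(I, Pow(12199, Rational(1, 2)))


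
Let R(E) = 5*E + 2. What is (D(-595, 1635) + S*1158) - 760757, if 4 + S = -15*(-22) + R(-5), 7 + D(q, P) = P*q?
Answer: -1382715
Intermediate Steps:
D(q, P) = -7 + P*q
R(E) = 2 + 5*E
S = 303 (S = -4 + (-15*(-22) + (2 + 5*(-5))) = -4 + (330 + (2 - 25)) = -4 + (330 - 23) = -4 + 307 = 303)
(D(-595, 1635) + S*1158) - 760757 = ((-7 + 1635*(-595)) + 303*1158) - 760757 = ((-7 - 972825) + 350874) - 760757 = (-972832 + 350874) - 760757 = -621958 - 760757 = -1382715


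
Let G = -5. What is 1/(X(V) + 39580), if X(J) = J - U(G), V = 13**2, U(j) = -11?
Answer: 1/39760 ≈ 2.5151e-5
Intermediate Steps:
V = 169
X(J) = 11 + J (X(J) = J - 1*(-11) = J + 11 = 11 + J)
1/(X(V) + 39580) = 1/((11 + 169) + 39580) = 1/(180 + 39580) = 1/39760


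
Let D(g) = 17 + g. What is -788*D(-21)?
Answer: 3152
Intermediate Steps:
-788*D(-21) = -788*(17 - 21) = -788*(-4) = 3152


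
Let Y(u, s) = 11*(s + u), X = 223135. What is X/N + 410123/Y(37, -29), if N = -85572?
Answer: 8768852369/1882584 ≈ 4657.9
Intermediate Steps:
Y(u, s) = 11*s + 11*u
X/N + 410123/Y(37, -29) = 223135/(-85572) + 410123/(11*(-29) + 11*37) = 223135*(-1/85572) + 410123/(-319 + 407) = -223135/85572 + 410123/88 = 8768852369/1882584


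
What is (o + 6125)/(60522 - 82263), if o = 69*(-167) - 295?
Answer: 5693/21741 ≈ 0.26186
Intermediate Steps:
o = -11818 (o = -11523 - 295 = -11818)
(o + 6125)/(60522 - 82263) = (-11818 + 6125)/(60522 - 82263) = -5693/(-21741) = -5693*(-1/21741) = 5693/21741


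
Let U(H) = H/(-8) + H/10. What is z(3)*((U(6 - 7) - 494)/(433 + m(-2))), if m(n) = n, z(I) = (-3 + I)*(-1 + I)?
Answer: 0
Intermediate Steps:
z(I) = (-1 + I)*(-3 + I)
U(H) = -H/40 (U(H) = H*(-⅛) + H*(⅒) = -H/8 + H/10 = -H/40)
z(3)*((U(6 - 7) - 494)/(433 + m(-2))) = (3 + 3² - 4*3)*((-(6 - 7)/40 - 494)/(433 - 2)) = (3 + 9 - 12)*((-1/40*(-1) - 494)/431) = 0*((1/40 - 494)*(1/431)) = 0*(-19759/40*1/431) = 0*(-19759/17240) = 0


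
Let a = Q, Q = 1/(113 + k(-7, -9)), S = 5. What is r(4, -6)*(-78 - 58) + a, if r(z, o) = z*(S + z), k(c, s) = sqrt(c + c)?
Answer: (-4896*sqrt(14) + 553247*I)/(sqrt(14) - 113*I) ≈ -4896.0 - 0.00029266*I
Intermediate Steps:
k(c, s) = sqrt(2)*sqrt(c) (k(c, s) = sqrt(2*c) = sqrt(2)*sqrt(c))
Q = 1/(113 + I*sqrt(14)) (Q = 1/(113 + sqrt(2)*sqrt(-7)) = 1/(113 + sqrt(2)*(I*sqrt(7))) = 1/(113 + I*sqrt(14)) ≈ 0.0088399 - 0.00029271*I)
r(z, o) = z*(5 + z)
a = 113/12783 - I*sqrt(14)/12783 ≈ 0.0088399 - 0.00029271*I
r(4, -6)*(-78 - 58) + a = (4*(5 + 4))*(-78 - 58) + (113/12783 - I*sqrt(14)/12783) = (4*9)*(-136) + (113/12783 - I*sqrt(14)/12783) = 36*(-136) + (113/12783 - I*sqrt(14)/12783) = -4896 + (113/12783 - I*sqrt(14)/12783) = -62585455/12783 - I*sqrt(14)/12783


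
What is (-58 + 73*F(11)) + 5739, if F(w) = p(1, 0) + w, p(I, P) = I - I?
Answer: 6484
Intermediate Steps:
p(I, P) = 0
F(w) = w (F(w) = 0 + w = w)
(-58 + 73*F(11)) + 5739 = (-58 + 73*11) + 5739 = (-58 + 803) + 5739 = 745 + 5739 = 6484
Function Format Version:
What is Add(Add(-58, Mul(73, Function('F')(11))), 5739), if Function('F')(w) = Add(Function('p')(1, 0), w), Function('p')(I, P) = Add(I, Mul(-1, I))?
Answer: 6484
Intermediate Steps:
Function('p')(I, P) = 0
Function('F')(w) = w (Function('F')(w) = Add(0, w) = w)
Add(Add(-58, Mul(73, Function('F')(11))), 5739) = Add(Add(-58, Mul(73, 11)), 5739) = Add(Add(-58, 803), 5739) = Add(745, 5739) = 6484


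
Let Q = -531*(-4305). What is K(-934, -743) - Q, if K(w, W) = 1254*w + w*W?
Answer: -2763229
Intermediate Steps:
Q = 2285955
K(w, W) = 1254*w + W*w
K(-934, -743) - Q = -934*(1254 - 743) - 1*2285955 = -934*511 - 2285955 = -477274 - 2285955 = -2763229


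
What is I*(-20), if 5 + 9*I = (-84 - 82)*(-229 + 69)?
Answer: -531100/9 ≈ -59011.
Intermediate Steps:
I = 26555/9 (I = -5/9 + ((-84 - 82)*(-229 + 69))/9 = -5/9 + (-166*(-160))/9 = -5/9 + (1/9)*26560 = -5/9 + 26560/9 = 26555/9 ≈ 2950.6)
I*(-20) = (26555/9)*(-20) = -531100/9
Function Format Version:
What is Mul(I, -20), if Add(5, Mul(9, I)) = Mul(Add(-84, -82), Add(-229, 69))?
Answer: Rational(-531100, 9) ≈ -59011.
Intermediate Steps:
I = Rational(26555, 9) (I = Add(Rational(-5, 9), Mul(Rational(1, 9), Mul(Add(-84, -82), Add(-229, 69)))) = Add(Rational(-5, 9), Mul(Rational(1, 9), Mul(-166, -160))) = Add(Rational(-5, 9), Mul(Rational(1, 9), 26560)) = Add(Rational(-5, 9), Rational(26560, 9)) = Rational(26555, 9) ≈ 2950.6)
Mul(I, -20) = Mul(Rational(26555, 9), -20) = Rational(-531100, 9)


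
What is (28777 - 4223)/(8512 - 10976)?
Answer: -12277/1232 ≈ -9.9651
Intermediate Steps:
(28777 - 4223)/(8512 - 10976) = 24554/(-2464) = 24554*(-1/2464) = -12277/1232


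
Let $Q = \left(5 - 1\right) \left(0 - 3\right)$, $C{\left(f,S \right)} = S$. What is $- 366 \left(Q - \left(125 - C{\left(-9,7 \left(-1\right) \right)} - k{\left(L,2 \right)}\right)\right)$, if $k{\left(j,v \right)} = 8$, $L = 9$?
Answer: $49776$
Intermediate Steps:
$Q = -12$ ($Q = 4 \left(0 - 3\right) = 4 \left(-3\right) = -12$)
$- 366 \left(Q - \left(125 - C{\left(-9,7 \left(-1\right) \right)} - k{\left(L,2 \right)}\right)\right) = - 366 \left(-12 + \left(\left(7 \left(-1\right) + 8\right) - 125\right)\right) = - 366 \left(-12 + \left(\left(-7 + 8\right) - 125\right)\right) = - 366 \left(-12 + \left(1 - 125\right)\right) = - 366 \left(-12 - 124\right) = \left(-366\right) \left(-136\right) = 49776$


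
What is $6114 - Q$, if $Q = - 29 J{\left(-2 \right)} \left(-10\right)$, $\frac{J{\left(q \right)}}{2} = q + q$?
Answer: $8434$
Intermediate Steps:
$J{\left(q \right)} = 4 q$ ($J{\left(q \right)} = 2 \left(q + q\right) = 2 \cdot 2 q = 4 q$)
$Q = -2320$ ($Q = - 29 \cdot 4 \left(-2\right) \left(-10\right) = \left(-29\right) \left(-8\right) \left(-10\right) = 232 \left(-10\right) = -2320$)
$6114 - Q = 6114 - -2320 = 6114 + 2320 = 8434$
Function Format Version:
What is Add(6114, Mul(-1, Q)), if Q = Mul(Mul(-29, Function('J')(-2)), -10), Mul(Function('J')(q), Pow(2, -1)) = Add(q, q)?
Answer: 8434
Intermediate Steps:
Function('J')(q) = Mul(4, q) (Function('J')(q) = Mul(2, Add(q, q)) = Mul(2, Mul(2, q)) = Mul(4, q))
Q = -2320 (Q = Mul(Mul(-29, Mul(4, -2)), -10) = Mul(Mul(-29, -8), -10) = Mul(232, -10) = -2320)
Add(6114, Mul(-1, Q)) = Add(6114, Mul(-1, -2320)) = Add(6114, 2320) = 8434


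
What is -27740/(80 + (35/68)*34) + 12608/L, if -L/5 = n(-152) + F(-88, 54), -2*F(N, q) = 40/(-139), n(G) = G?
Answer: -91893656/343005 ≈ -267.91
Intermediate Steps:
F(N, q) = 20/139 (F(N, q) = -20/(-139) = -20*(-1)/139 = -½*(-40/139) = 20/139)
L = 105540/139 (L = -5*(-152 + 20/139) = -5*(-21108/139) = 105540/139 ≈ 759.28)
-27740/(80 + (35/68)*34) + 12608/L = -27740/(80 + (35/68)*34) + 12608/(105540/139) = -27740/(80 + (35*(1/68))*34) + 12608*(139/105540) = -27740/(80 + (35/68)*34) + 438128/26385 = -27740/(80 + 35/2) + 438128/26385 = -27740/195/2 + 438128/26385 = -27740*2/195 + 438128/26385 = -11096/39 + 438128/26385 = -91893656/343005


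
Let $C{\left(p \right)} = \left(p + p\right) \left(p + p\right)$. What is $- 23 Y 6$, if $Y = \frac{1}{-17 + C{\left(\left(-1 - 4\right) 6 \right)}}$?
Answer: $- \frac{138}{3583} \approx -0.038515$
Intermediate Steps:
$C{\left(p \right)} = 4 p^{2}$ ($C{\left(p \right)} = 2 p 2 p = 4 p^{2}$)
$Y = \frac{1}{3583}$ ($Y = \frac{1}{-17 + 4 \left(\left(-1 - 4\right) 6\right)^{2}} = \frac{1}{-17 + 4 \left(\left(-5\right) 6\right)^{2}} = \frac{1}{-17 + 4 \left(-30\right)^{2}} = \frac{1}{-17 + 4 \cdot 900} = \frac{1}{-17 + 3600} = \frac{1}{3583} \approx 0.0002791$)
$- 23 Y 6 = \left(-23\right) \frac{1}{3583} \cdot 6 = \left(- \frac{23}{3583}\right) 6 = - \frac{138}{3583}$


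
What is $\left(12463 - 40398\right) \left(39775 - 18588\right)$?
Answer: $-591858845$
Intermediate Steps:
$\left(12463 - 40398\right) \left(39775 - 18588\right) = \left(-27935\right) 21187 = -591858845$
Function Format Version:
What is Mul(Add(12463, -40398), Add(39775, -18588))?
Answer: -591858845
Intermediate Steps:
Mul(Add(12463, -40398), Add(39775, -18588)) = Mul(-27935, 21187) = -591858845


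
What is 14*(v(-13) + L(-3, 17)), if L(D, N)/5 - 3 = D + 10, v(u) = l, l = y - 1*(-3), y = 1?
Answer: 756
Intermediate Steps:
l = 4 (l = 1 - 1*(-3) = 1 + 3 = 4)
v(u) = 4
L(D, N) = 65 + 5*D (L(D, N) = 15 + 5*(D + 10) = 15 + 5*(10 + D) = 15 + (50 + 5*D) = 65 + 5*D)
14*(v(-13) + L(-3, 17)) = 14*(4 + (65 + 5*(-3))) = 14*(4 + (65 - 15)) = 14*(4 + 50) = 14*54 = 756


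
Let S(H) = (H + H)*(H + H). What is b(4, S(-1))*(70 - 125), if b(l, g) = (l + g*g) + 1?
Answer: -1155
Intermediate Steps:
S(H) = 4*H² (S(H) = (2*H)*(2*H) = 4*H²)
b(l, g) = 1 + l + g² (b(l, g) = (l + g²) + 1 = 1 + l + g²)
b(4, S(-1))*(70 - 125) = (1 + 4 + (4*(-1)²)²)*(70 - 125) = (1 + 4 + (4*1)²)*(-55) = (1 + 4 + 4²)*(-55) = (1 + 4 + 16)*(-55) = 21*(-55) = -1155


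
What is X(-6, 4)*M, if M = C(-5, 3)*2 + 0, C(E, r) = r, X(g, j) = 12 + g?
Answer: 36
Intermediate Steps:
M = 6 (M = 3*2 + 0 = 6 + 0 = 6)
X(-6, 4)*M = (12 - 6)*6 = 6*6 = 36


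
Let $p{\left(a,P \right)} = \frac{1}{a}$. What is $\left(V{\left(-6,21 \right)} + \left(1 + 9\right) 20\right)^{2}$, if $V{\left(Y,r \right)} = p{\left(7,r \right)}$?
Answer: $\frac{1962801}{49} \approx 40057.0$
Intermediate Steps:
$V{\left(Y,r \right)} = \frac{1}{7}$
$\left(V{\left(-6,21 \right)} + \left(1 + 9\right) 20\right)^{2} = \left(\frac{1}{7} + \left(1 + 9\right) 20\right)^{2} = \left(\frac{1}{7} + 10 \cdot 20\right)^{2} = \left(\frac{1}{7} + 200\right)^{2} = \left(\frac{1401}{7}\right)^{2} = \frac{1962801}{49}$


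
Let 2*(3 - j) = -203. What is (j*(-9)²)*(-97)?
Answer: -1642113/2 ≈ -8.2106e+5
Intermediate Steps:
j = 209/2 (j = 3 - ½*(-203) = 3 + 203/2 = 209/2 ≈ 104.50)
(j*(-9)²)*(-97) = ((209/2)*(-9)²)*(-97) = ((209/2)*81)*(-97) = (16929/2)*(-97) = -1642113/2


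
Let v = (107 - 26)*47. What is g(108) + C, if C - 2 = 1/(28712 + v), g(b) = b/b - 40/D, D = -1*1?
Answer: 1398318/32519 ≈ 43.000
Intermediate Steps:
v = 3807 (v = 81*47 = 3807)
D = -1
g(b) = 41 (g(b) = b/b - 40/(-1) = 1 - 40*(-1) = 1 + 40 = 41)
C = 65039/32519 (C = 2 + 1/(28712 + 3807) = 2 + 1/32519 = 65039/32519 ≈ 2.0000)
g(108) + C = 41 + 65039/32519 = 1398318/32519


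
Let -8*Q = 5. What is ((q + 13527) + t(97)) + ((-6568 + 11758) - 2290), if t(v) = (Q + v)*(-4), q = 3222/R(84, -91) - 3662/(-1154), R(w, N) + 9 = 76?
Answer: 1244260239/77318 ≈ 16093.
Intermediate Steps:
Q = -5/8 (Q = -⅛*5 = -5/8 ≈ -0.62500)
R(w, N) = 67 (R(w, N) = -9 + 76 = 67)
q = 1981771/38659 (q = 3222/67 - 3662/(-1154) = 3222*(1/67) - 3662*(-1/1154) = 3222/67 + 1831/577 = 1981771/38659 ≈ 51.263)
t(v) = 5/2 - 4*v (t(v) = (-5/8 + v)*(-4) = 5/2 - 4*v)
((q + 13527) + t(97)) + ((-6568 + 11758) - 2290) = ((1981771/38659 + 13527) + (5/2 - 4*97)) + ((-6568 + 11758) - 2290) = (524922064/38659 + (5/2 - 388)) + (5190 - 2290) = (524922064/38659 - 771/2) + 2900 = 1020038039/77318 + 2900 = 1244260239/77318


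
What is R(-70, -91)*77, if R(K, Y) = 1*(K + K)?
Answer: -10780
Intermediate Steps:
R(K, Y) = 2*K (R(K, Y) = 1*(2*K) = 2*K)
R(-70, -91)*77 = (2*(-70))*77 = -140*77 = -10780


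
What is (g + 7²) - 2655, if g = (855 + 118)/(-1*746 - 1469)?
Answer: -5773263/2215 ≈ -2606.4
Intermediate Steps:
g = -973/2215 (g = 973/(-746 - 1469) = 973/(-2215) = 973*(-1/2215) = -973/2215 ≈ -0.43928)
(g + 7²) - 2655 = (-973/2215 + 7²) - 2655 = (-973/2215 + 49) - 2655 = 107562/2215 - 2655 = -5773263/2215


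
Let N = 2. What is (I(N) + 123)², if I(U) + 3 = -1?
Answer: 14161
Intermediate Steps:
I(U) = -4 (I(U) = -3 - 1 = -4)
(I(N) + 123)² = (-4 + 123)² = 119² = 14161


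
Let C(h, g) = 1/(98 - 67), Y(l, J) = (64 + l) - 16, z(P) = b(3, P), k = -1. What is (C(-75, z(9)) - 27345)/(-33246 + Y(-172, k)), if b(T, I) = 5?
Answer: 423847/517235 ≈ 0.81945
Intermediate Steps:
z(P) = 5
Y(l, J) = 48 + l
C(h, g) = 1/31
(C(-75, z(9)) - 27345)/(-33246 + Y(-172, k)) = (1/31 - 27345)/(-33246 + (48 - 172)) = -847694/(31*(-33246 - 124)) = -847694/31/(-33370) = -847694/31*(-1/33370) = 423847/517235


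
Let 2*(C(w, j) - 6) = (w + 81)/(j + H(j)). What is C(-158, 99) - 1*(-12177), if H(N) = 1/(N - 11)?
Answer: 106147091/8713 ≈ 12183.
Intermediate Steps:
H(N) = 1/(-11 + N)
C(w, j) = 6 + (81 + w)/(2*(j + 1/(-11 + j))) (C(w, j) = 6 + ((w + 81)/(j + 1/(-11 + j)))/2 = 6 + ((81 + w)/(j + 1/(-11 + j)))/2 = 6 + (81 + w)/(2*(j + 1/(-11 + j))))
C(-158, 99) - 1*(-12177) = (12 + (-11 + 99)*(81 - 158 + 12*99))/(2*(1 + 99*(-11 + 99))) - 1*(-12177) = (12 + 88*(81 - 158 + 1188))/(2*(1 + 99*88)) + 12177 = (12 + 88*1111)/(2*(1 + 8712)) + 12177 = (½)*(12 + 97768)/8713 + 12177 = (½)*(1/8713)*97780 + 12177 = 48890/8713 + 12177 = 106147091/8713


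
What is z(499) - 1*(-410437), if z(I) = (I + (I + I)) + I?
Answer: 412433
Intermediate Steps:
z(I) = 4*I (z(I) = (I + 2*I) + I = 3*I + I = 4*I)
z(499) - 1*(-410437) = 4*499 - 1*(-410437) = 1996 + 410437 = 412433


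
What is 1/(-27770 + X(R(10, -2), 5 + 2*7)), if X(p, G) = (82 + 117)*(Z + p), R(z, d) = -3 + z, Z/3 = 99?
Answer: 1/32726 ≈ 3.0557e-5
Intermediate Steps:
Z = 297 (Z = 3*99 = 297)
X(p, G) = 59103 + 199*p (X(p, G) = (82 + 117)*(297 + p) = 199*(297 + p) = 59103 + 199*p)
1/(-27770 + X(R(10, -2), 5 + 2*7)) = 1/(-27770 + (59103 + 199*(-3 + 10))) = 1/(-27770 + (59103 + 199*7)) = 1/(-27770 + (59103 + 1393)) = 1/(-27770 + 60496) = 1/32726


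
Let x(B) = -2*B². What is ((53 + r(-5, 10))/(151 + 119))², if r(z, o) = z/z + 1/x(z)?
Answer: 7284601/182250000 ≈ 0.039970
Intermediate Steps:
r(z, o) = 1 - 1/(2*z²) (r(z, o) = z/z + 1/(-2*z²) = 1 + 1*(-1/(2*z²)) = 1 - 1/(2*z²))
((53 + r(-5, 10))/(151 + 119))² = ((53 + (1 - ½/(-5)²))/(151 + 119))² = ((53 + (1 - ½*1/25))/270)² = ((53 + (1 - 1/50))*(1/270))² = ((53 + 49/50)*(1/270))² = ((2699/50)*(1/270))² = (2699/13500)² = 7284601/182250000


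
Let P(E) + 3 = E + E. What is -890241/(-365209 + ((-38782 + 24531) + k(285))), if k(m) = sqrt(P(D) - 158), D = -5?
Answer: 30710077260/13089990161 + 242793*I*sqrt(19)/13089990161 ≈ 2.3461 + 8.0849e-5*I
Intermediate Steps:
P(E) = -3 + 2*E (P(E) = -3 + (E + E) = -3 + 2*E)
k(m) = 3*I*sqrt(19) (k(m) = sqrt((-3 + 2*(-5)) - 158) = sqrt((-3 - 10) - 158) = sqrt(-13 - 158) = sqrt(-171) = 3*I*sqrt(19))
-890241/(-365209 + ((-38782 + 24531) + k(285))) = -890241/(-365209 + ((-38782 + 24531) + 3*I*sqrt(19))) = -890241/(-365209 + (-14251 + 3*I*sqrt(19))) = -890241/(-379460 + 3*I*sqrt(19))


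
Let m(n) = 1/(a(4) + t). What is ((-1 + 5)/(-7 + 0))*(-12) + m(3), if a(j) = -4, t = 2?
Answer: 89/14 ≈ 6.3571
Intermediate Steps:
m(n) = -1/2 (m(n) = 1/(-4 + 2) = 1/(-2) = -1/2)
((-1 + 5)/(-7 + 0))*(-12) + m(3) = ((-1 + 5)/(-7 + 0))*(-12) - 1/2 = (4/(-7))*(-12) - 1/2 = (4*(-1/7))*(-12) - 1/2 = -4/7*(-12) - 1/2 = 48/7 - 1/2 = 89/14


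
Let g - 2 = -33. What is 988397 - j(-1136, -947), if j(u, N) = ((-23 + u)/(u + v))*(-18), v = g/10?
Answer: 3753012949/3797 ≈ 9.8842e+5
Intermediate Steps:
g = -31 (g = 2 - 33 = -31)
v = -31/10 ≈ -3.1000
j(u, N) = -18*(-23 + u)/(-31/10 + u) (j(u, N) = ((-23 + u)/(u - 31/10))*(-18) = ((-23 + u)/(-31/10 + u))*(-18) = -18*(-23 + u)/(-31/10 + u))
988397 - j(-1136, -947) = 988397 - 180*(23 - 1*(-1136))/(-31 + 10*(-1136)) = 988397 - 180*(23 + 1136)/(-31 - 11360) = 988397 - 180*1159/(-11391) = 988397 - 180*(-1)*1159/11391 = 988397 - 1*(-69540/3797) = 988397 + 69540/3797 = 3753012949/3797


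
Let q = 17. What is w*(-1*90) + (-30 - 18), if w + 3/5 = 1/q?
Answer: 12/17 ≈ 0.70588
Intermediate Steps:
w = -46/85 (w = -⅗ + 1/17 = -46/85 ≈ -0.54118)
w*(-1*90) + (-30 - 18) = -(-46)*90/85 + (-30 - 18) = -46/85*(-90) - 48 = 828/17 - 48 = 12/17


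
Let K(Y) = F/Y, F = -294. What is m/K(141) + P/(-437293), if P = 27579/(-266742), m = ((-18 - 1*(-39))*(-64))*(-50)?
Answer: -43210145750083/1340740338 ≈ -32229.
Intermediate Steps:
m = 67200 (m = ((-18 + 39)*(-64))*(-50) = (21*(-64))*(-50) = -1344*(-50) = 67200)
P = -317/3066 (P = 27579*(-1/266742) = -317/3066 ≈ -0.10339)
K(Y) = -294/Y
m/K(141) + P/(-437293) = 67200/((-294/141)) - 317/3066/(-437293) = 67200/((-294*1/141)) - 317/3066*(-1/437293) = 67200/(-98/47) + 317/1340740338 = 67200*(-47/98) + 317/1340740338 = -225600/7 + 317/1340740338 = -43210145750083/1340740338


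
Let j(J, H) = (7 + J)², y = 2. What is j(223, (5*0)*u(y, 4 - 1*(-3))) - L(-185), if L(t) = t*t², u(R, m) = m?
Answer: 6384525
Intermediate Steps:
L(t) = t³
j(223, (5*0)*u(y, 4 - 1*(-3))) - L(-185) = (7 + 223)² - 1*(-185)³ = 230² - 1*(-6331625) = 52900 + 6331625 = 6384525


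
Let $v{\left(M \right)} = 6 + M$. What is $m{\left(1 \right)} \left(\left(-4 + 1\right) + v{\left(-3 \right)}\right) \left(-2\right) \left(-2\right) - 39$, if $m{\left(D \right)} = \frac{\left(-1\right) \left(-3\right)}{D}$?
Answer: $-39$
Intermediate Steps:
$m{\left(D \right)} = \frac{3}{D}$
$m{\left(1 \right)} \left(\left(-4 + 1\right) + v{\left(-3 \right)}\right) \left(-2\right) \left(-2\right) - 39 = \frac{3}{1} \left(\left(-4 + 1\right) + \left(6 - 3\right)\right) \left(-2\right) \left(-2\right) - 39 = 3 \cdot 1 \left(-3 + 3\right) \left(-2\right) \left(-2\right) - 39 = 3 \cdot 0 \left(-2\right) \left(-2\right) - 39 = 3 \cdot 0 \left(-2\right) - 39 = 3 \cdot 0 - 39 = 0 - 39 = -39$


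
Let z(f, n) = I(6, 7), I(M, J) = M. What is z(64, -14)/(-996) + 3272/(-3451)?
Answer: -546603/572866 ≈ -0.95415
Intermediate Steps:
z(f, n) = 6
z(64, -14)/(-996) + 3272/(-3451) = 6/(-996) + 3272/(-3451) = 6*(-1/996) + 3272*(-1/3451) = -1/166 - 3272/3451 = -546603/572866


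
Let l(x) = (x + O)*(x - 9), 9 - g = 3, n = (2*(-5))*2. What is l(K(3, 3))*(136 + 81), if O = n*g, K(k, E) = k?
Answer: 152334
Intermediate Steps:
n = -20 (n = -10*2 = -20)
g = 6 (g = 9 - 1*3 = 9 - 3 = 6)
O = -120 (O = -20*6 = -120)
l(x) = (-120 + x)*(-9 + x) (l(x) = (x - 120)*(x - 9) = (-120 + x)*(-9 + x))
l(K(3, 3))*(136 + 81) = (1080 + 3² - 129*3)*(136 + 81) = (1080 + 9 - 387)*217 = 702*217 = 152334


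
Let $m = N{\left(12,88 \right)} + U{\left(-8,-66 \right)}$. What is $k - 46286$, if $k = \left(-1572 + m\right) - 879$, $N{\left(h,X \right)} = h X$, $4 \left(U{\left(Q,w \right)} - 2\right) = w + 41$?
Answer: $- \frac{190741}{4} \approx -47685.0$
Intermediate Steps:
$U{\left(Q,w \right)} = \frac{49}{4} + \frac{w}{4}$ ($U{\left(Q,w \right)} = 2 + \frac{w + 41}{4} = 2 + \frac{41 + w}{4} = 2 + \left(\frac{41}{4} + \frac{w}{4}\right) = \frac{49}{4} + \frac{w}{4}$)
$N{\left(h,X \right)} = X h$
$m = \frac{4207}{4}$ ($m = 88 \cdot 12 + \left(\frac{49}{4} + \frac{1}{4} \left(-66\right)\right) = 1056 + \left(\frac{49}{4} - \frac{33}{2}\right) = 1056 - \frac{17}{4} = \frac{4207}{4} \approx 1051.8$)
$k = - \frac{5597}{4}$ ($k = \left(-1572 + \frac{4207}{4}\right) - 879 = - \frac{2081}{4} - 879 = - \frac{5597}{4} \approx -1399.3$)
$k - 46286 = - \frac{5597}{4} - 46286 = - \frac{190741}{4}$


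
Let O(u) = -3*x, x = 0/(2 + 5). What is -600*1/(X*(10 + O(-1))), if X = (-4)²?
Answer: -15/4 ≈ -3.7500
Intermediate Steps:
x = 0 (x = 0/7 = 0*(⅐) = 0)
O(u) = 0 (O(u) = -3*0 = 0)
X = 16
-600*1/(X*(10 + O(-1))) = -600*1/(16*(10 + 0)) = -600/(16*10) = -600/160 = -600*1/160 = -15/4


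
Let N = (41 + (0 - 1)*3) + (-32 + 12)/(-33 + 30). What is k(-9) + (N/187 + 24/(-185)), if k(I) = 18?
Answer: 1879456/103785 ≈ 18.109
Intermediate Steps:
N = 134/3 (N = (41 - 1*3) - 20/(-3) = (41 - 3) - 20*(-1/3) = 38 + 20/3 = 134/3 ≈ 44.667)
k(-9) + (N/187 + 24/(-185)) = 18 + ((134/3)/187 + 24/(-185)) = 18 + ((134/3)*(1/187) + 24*(-1/185)) = 18 + (134/561 - 24/185) = 18 + 11326/103785 = 1879456/103785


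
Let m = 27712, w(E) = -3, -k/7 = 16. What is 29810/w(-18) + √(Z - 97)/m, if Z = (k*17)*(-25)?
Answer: -29810/3 + √47503/27712 ≈ -9936.7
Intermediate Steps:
k = -112 (k = -7*16 = -112)
Z = 47600 (Z = -112*17*(-25) = -1904*(-25) = 47600)
29810/w(-18) + √(Z - 97)/m = 29810/(-3) + √(47600 - 97)/27712 = 29810*(-⅓) + √47503*(1/27712) = -29810/3 + √47503/27712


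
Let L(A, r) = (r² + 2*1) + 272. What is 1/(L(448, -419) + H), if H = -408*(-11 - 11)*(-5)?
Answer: 1/130955 ≈ 7.6362e-6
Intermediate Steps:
L(A, r) = 274 + r² (L(A, r) = (r² + 2) + 272 = (2 + r²) + 272 = 274 + r²)
H = -44880 (H = -(-8976)*(-5) = -408*110 = -44880)
1/(L(448, -419) + H) = 1/((274 + (-419)²) - 44880) = 1/((274 + 175561) - 44880) = 1/(175835 - 44880) = 1/130955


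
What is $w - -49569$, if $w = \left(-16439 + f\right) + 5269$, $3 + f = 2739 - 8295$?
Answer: $32840$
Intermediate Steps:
$f = -5559$ ($f = -3 + \left(2739 - 8295\right) = -3 - 5556 = -5559$)
$w = -16729$ ($w = \left(-16439 - 5559\right) + 5269 = -21998 + 5269 = -16729$)
$w - -49569 = -16729 - -49569 = -16729 + 49569 = 32840$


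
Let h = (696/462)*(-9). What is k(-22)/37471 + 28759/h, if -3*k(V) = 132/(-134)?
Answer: -5559485351783/2621021508 ≈ -2121.1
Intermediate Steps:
h = -1044/77 (h = (696*(1/462))*(-9) = (116/77)*(-9) = -1044/77 ≈ -13.558)
k(V) = 22/67 (k(V) = -44/(-134) = -44*(-1)/134 = -⅓*(-66/67) = 22/67)
k(-22)/37471 + 28759/h = (22/67)/37471 + 28759/(-1044/77) = (22/67)*(1/37471) + 28759*(-77/1044) = 22/2510557 - 2214443/1044 = -5559485351783/2621021508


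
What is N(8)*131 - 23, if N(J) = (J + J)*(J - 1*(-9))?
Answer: 35609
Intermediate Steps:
N(J) = 2*J*(9 + J) (N(J) = (2*J)*(J + 9) = (2*J)*(9 + J) = 2*J*(9 + J))
N(8)*131 - 23 = (2*8*(9 + 8))*131 - 23 = (2*8*17)*131 - 23 = 272*131 - 23 = 35632 - 23 = 35609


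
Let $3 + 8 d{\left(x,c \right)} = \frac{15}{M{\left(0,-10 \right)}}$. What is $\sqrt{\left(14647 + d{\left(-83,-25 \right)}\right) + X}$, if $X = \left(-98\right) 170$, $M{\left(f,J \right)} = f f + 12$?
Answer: $\frac{i \sqrt{128846}}{8} \approx 44.869 i$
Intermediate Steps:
$M{\left(f,J \right)} = 12 + f^{2}$ ($M{\left(f,J \right)} = f^{2} + 12 = 12 + f^{2}$)
$d{\left(x,c \right)} = - \frac{7}{32}$ ($d{\left(x,c \right)} = - \frac{3}{8} + \frac{15 \frac{1}{12 + 0^{2}}}{8} = - \frac{3}{8} + \frac{15 \frac{1}{12 + 0}}{8} = - \frac{3}{8} + \frac{15 \cdot \frac{1}{12}}{8} = - \frac{3}{8} + \frac{1}{8} \cdot \frac{5}{4} = - \frac{3}{8} + \frac{5}{32} = - \frac{7}{32}$)
$X = -16660$
$\sqrt{\left(14647 + d{\left(-83,-25 \right)}\right) + X} = \sqrt{\left(14647 - \frac{7}{32}\right) - 16660} = \sqrt{\frac{468697}{32} - 16660} = \sqrt{- \frac{64423}{32}} = \frac{i \sqrt{128846}}{8}$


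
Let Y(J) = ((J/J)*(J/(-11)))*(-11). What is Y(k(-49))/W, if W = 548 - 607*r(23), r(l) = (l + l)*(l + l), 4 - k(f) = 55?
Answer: 51/1283864 ≈ 3.9724e-5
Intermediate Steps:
k(f) = -51 (k(f) = 4 - 1*55 = 4 - 55 = -51)
r(l) = 4*l**2 (r(l) = (2*l)*(2*l) = 4*l**2)
Y(J) = J (Y(J) = (1*(J*(-1/11)))*(-11) = (1*(-J/11))*(-11) = -J/11*(-11) = J)
W = -1283864 (W = 548 - 2428*23**2 = 548 - 2428*529 = 548 - 607*2116 = 548 - 1284412 = -1283864)
Y(k(-49))/W = -51/(-1283864) = -51*(-1/1283864) = 51/1283864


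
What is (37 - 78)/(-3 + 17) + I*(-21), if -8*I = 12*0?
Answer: -41/14 ≈ -2.9286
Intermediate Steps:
I = 0 (I = -3*0/2 = -⅛*0 = 0)
(37 - 78)/(-3 + 17) + I*(-21) = (37 - 78)/(-3 + 17) + 0*(-21) = -41/14 + 0 = -41/14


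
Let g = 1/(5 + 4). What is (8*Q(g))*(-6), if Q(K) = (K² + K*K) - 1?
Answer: 1264/27 ≈ 46.815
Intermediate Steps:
g = ⅑ (g = 1/9 = ⅑ ≈ 0.11111)
Q(K) = -1 + 2*K² (Q(K) = (K² + K²) - 1 = 2*K² - 1 = -1 + 2*K²)
(8*Q(g))*(-6) = (8*(-1 + 2*(⅑)²))*(-6) = (8*(-1 + 2*(1/81)))*(-6) = (8*(-1 + 2/81))*(-6) = (8*(-79/81))*(-6) = -632/81*(-6) = 1264/27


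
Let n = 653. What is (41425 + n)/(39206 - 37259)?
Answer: 14026/649 ≈ 21.612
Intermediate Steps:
(41425 + n)/(39206 - 37259) = (41425 + 653)/(39206 - 37259) = 42078/1947 = 42078*(1/1947) = 14026/649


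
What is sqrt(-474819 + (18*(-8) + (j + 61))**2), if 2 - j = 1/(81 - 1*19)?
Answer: I*sqrt(1799973707)/62 ≈ 684.29*I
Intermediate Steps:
j = 123/62 (j = 2 - 1/(81 - 1*19) = 2 - 1/(81 - 19) = 2 - 1/62 = 123/62 ≈ 1.9839)
sqrt(-474819 + (18*(-8) + (j + 61))**2) = sqrt(-474819 + (18*(-8) + (123/62 + 61))**2) = sqrt(-474819 + (-144 + 3905/62)**2) = sqrt(-474819 + (-5023/62)**2) = sqrt(-474819 + 25230529/3844) = sqrt(-1799973707/3844) = I*sqrt(1799973707)/62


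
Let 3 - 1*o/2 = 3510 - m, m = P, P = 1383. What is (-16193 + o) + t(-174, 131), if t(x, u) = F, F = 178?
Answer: -20263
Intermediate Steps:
t(x, u) = 178
m = 1383
o = -4248 (o = 6 - 2*(3510 - 1*1383) = 6 - 2*(3510 - 1383) = 6 - 2*2127 = 6 - 4254 = -4248)
(-16193 + o) + t(-174, 131) = (-16193 - 4248) + 178 = -20441 + 178 = -20263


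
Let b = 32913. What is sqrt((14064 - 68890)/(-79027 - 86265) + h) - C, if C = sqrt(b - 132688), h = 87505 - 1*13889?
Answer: sqrt(523232200014)/2666 - 5*I*sqrt(3991) ≈ 271.32 - 315.87*I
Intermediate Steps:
h = 73616 (h = 87505 - 13889 = 73616)
C = 5*I*sqrt(3991) (C = sqrt(32913 - 132688) = sqrt(-99775) = 5*I*sqrt(3991) ≈ 315.87*I)
sqrt((14064 - 68890)/(-79027 - 86265) + h) - C = sqrt((14064 - 68890)/(-79027 - 86265) + 73616) - 5*I*sqrt(3991) = sqrt(-54826/(-165292) + 73616) - 5*I*sqrt(3991) = sqrt(-54826*(-1/165292) + 73616) - 5*I*sqrt(3991) = sqrt(27413/82646 + 73616) - 5*I*sqrt(3991) = sqrt(6084095349/82646) - 5*I*sqrt(3991) = sqrt(523232200014)/2666 - 5*I*sqrt(3991)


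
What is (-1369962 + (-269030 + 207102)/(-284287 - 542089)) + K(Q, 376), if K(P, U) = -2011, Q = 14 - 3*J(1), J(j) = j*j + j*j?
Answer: -141720687240/103297 ≈ -1.3720e+6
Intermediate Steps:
J(j) = 2*j² (J(j) = j² + j² = 2*j²)
Q = 8 (Q = 14 - 6*1² = 14 - 6 = 8)
(-1369962 + (-269030 + 207102)/(-284287 - 542089)) + K(Q, 376) = (-1369962 + (-269030 + 207102)/(-284287 - 542089)) - 2011 = (-1369962 - 61928/(-826376)) - 2011 = (-1369962 - 61928*(-1/826376)) - 2011 = (-1369962 + 7741/103297) - 2011 = -141512956973/103297 - 2011 = -141720687240/103297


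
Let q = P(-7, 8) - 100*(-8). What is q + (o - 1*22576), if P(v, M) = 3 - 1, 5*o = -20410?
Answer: -25856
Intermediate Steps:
o = -4082 (o = (1/5)*(-20410) = -4082)
P(v, M) = 2
q = 802 (q = 2 - 100*(-8) = 2 + 800 = 802)
q + (o - 1*22576) = 802 + (-4082 - 1*22576) = 802 + (-4082 - 22576) = 802 - 26658 = -25856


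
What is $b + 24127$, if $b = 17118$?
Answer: $41245$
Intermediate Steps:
$b + 24127 = 17118 + 24127 = 41245$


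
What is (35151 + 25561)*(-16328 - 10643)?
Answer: -1637463352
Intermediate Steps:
(35151 + 25561)*(-16328 - 10643) = 60712*(-26971) = -1637463352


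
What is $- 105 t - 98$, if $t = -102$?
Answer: $10612$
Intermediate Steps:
$- 105 t - 98 = \left(-105\right) \left(-102\right) - 98 = 10710 - 98 = 10612$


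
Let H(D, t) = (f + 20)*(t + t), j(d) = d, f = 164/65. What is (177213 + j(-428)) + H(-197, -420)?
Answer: 2052253/13 ≈ 1.5787e+5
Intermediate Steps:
f = 164/65 (f = 164*(1/65) = 164/65 ≈ 2.5231)
H(D, t) = 2928*t/65 (H(D, t) = (164/65 + 20)*(t + t) = 1464*(2*t)/65 = 2928*t/65)
(177213 + j(-428)) + H(-197, -420) = (177213 - 428) + (2928/65)*(-420) = 176785 - 245952/13 = 2052253/13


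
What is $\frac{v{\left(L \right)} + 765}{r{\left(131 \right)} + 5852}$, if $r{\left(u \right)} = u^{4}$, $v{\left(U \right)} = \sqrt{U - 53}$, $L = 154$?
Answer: $\frac{15}{5774623} + \frac{\sqrt{101}}{294505773} \approx 2.6317 \cdot 10^{-6}$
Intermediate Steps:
$v{\left(U \right)} = \sqrt{-53 + U}$
$\frac{v{\left(L \right)} + 765}{r{\left(131 \right)} + 5852} = \frac{\sqrt{-53 + 154} + 765}{131^{4} + 5852} = \frac{\sqrt{101} + 765}{294499921 + 5852} = \frac{765 + \sqrt{101}}{294505773} = \left(765 + \sqrt{101}\right) \frac{1}{294505773} = \frac{15}{5774623} + \frac{\sqrt{101}}{294505773}$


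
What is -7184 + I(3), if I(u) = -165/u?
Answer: -7239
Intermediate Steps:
-7184 + I(3) = -7184 - 165/3 = -7184 - 165*⅓ = -7184 - 55 = -7239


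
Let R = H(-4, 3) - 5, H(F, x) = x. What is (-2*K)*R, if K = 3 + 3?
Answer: 24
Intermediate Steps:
K = 6
R = -2 (R = 3 - 5 = -2)
(-2*K)*R = -2*6*(-2) = -12*(-2) = 24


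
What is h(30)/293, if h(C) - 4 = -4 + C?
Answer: 30/293 ≈ 0.10239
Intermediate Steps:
h(C) = C (h(C) = 4 + (-4 + C) = C)
h(30)/293 = 30/293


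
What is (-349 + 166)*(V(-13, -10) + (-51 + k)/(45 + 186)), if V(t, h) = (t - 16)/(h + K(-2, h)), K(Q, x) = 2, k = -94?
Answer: -337879/616 ≈ -548.50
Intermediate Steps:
V(t, h) = (-16 + t)/(2 + h) (V(t, h) = (t - 16)/(h + 2) = (-16 + t)/(2 + h))
(-349 + 166)*(V(-13, -10) + (-51 + k)/(45 + 186)) = (-349 + 166)*((-16 - 13)/(2 - 10) + (-51 - 94)/(45 + 186)) = -183*(-29/(-8) - 145/231) = -183*(-⅛*(-29) - 145*1/231) = -183*(29/8 - 145/231) = -183*5539/1848 = -337879/616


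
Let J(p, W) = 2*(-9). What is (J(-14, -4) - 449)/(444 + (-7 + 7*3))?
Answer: -467/458 ≈ -1.0197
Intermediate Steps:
J(p, W) = -18
(J(-14, -4) - 449)/(444 + (-7 + 7*3)) = (-18 - 449)/(444 + (-7 + 7*3)) = -467/(444 + (-7 + 21)) = -467/(444 + 14) = -467/458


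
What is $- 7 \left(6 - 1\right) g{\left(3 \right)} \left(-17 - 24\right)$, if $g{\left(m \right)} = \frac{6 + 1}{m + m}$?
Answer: $\frac{10045}{6} \approx 1674.2$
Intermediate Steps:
$g{\left(m \right)} = \frac{7}{2 m}$
$- 7 \left(6 - 1\right) g{\left(3 \right)} \left(-17 - 24\right) = - 7 \left(6 - 1\right) \frac{7}{2 \cdot 3} \left(-17 - 24\right) = - 7 \cdot 5 \cdot \frac{7}{2} \cdot \frac{1}{3} \left(-17 - 24\right) = - 7 \cdot 5 \cdot \frac{7}{6} \left(-41\right) = \left(-7\right) \frac{35}{6} \left(-41\right) = \left(- \frac{245}{6}\right) \left(-41\right) = \frac{10045}{6}$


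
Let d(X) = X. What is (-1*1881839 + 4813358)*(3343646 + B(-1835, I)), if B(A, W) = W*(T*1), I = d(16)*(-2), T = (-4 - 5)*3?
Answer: 9804494610690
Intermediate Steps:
T = -27 (T = -9*3 = -27)
I = -32 (I = 16*(-2) = -32)
B(A, W) = -27*W (B(A, W) = W*(-27*1) = W*(-27) = -27*W)
(-1*1881839 + 4813358)*(3343646 + B(-1835, I)) = (-1*1881839 + 4813358)*(3343646 - 27*(-32)) = (-1881839 + 4813358)*(3343646 + 864) = 2931519*3344510 = 9804494610690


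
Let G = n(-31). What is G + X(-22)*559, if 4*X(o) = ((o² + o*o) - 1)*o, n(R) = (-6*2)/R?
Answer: -184328549/62 ≈ -2.9730e+6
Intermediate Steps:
n(R) = -12/R
X(o) = o*(-1 + 2*o²)/4 (X(o) = (((o² + o*o) - 1)*o)/4 = (((o² + o²) - 1)*o)/4 = ((2*o² - 1)*o)/4 = ((-1 + 2*o²)*o)/4 = (o*(-1 + 2*o²))/4 = o*(-1 + 2*o²)/4)
G = 12/31 (G = -12/(-31) = -12*(-1/31) = 12/31 ≈ 0.38710)
G + X(-22)*559 = 12/31 + ((½)*(-22)³ - ¼*(-22))*559 = 12/31 + ((½)*(-10648) + 11/2)*559 = 12/31 + (-5324 + 11/2)*559 = 12/31 - 10637/2*559 = 12/31 - 5946083/2 = -184328549/62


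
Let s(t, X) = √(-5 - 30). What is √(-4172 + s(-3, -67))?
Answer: √(-4172 + I*√35) ≈ 0.0458 + 64.591*I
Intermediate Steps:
s(t, X) = I*√35 (s(t, X) = √(-35) = I*√35)
√(-4172 + s(-3, -67)) = √(-4172 + I*√35)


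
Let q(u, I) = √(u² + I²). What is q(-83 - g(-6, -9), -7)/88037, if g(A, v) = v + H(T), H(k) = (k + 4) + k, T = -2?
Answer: 5*√221/88037 ≈ 0.00084431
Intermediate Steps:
H(k) = 4 + 2*k (H(k) = (4 + k) + k = 4 + 2*k)
g(A, v) = v (g(A, v) = v + (4 + 2*(-2)) = v + (4 - 4) = v + 0 = v)
q(u, I) = √(I² + u²)
q(-83 - g(-6, -9), -7)/88037 = √((-7)² + (-83 - 1*(-9))²)/88037 = √(49 + (-83 + 9)²)*(1/88037) = √(49 + (-74)²)*(1/88037) = √(49 + 5476)*(1/88037) = √5525*(1/88037) = (5*√221)*(1/88037) = 5*√221/88037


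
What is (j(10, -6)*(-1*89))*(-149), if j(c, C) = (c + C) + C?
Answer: -26522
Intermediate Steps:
j(c, C) = c + 2*C (j(c, C) = (C + c) + C = c + 2*C)
(j(10, -6)*(-1*89))*(-149) = ((10 + 2*(-6))*(-1*89))*(-149) = ((10 - 12)*(-89))*(-149) = -2*(-89)*(-149) = 178*(-149) = -26522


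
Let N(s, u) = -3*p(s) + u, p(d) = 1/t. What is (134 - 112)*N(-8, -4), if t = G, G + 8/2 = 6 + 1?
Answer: -110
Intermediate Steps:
G = 3 (G = -4 + (6 + 1) = -4 + 7 = 3)
t = 3
p(d) = 1/3
N(s, u) = -1 + u (N(s, u) = -3*1/3 + u = -1 + u)
(134 - 112)*N(-8, -4) = (134 - 112)*(-1 - 4) = 22*(-5) = -110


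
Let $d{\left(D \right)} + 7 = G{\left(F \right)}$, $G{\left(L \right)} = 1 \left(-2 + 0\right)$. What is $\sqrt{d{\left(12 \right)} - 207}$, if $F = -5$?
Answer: $6 i \sqrt{6} \approx 14.697 i$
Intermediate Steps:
$G{\left(L \right)} = -2$ ($G{\left(L \right)} = 1 \left(-2\right) = -2$)
$d{\left(D \right)} = -9$ ($d{\left(D \right)} = -7 - 2 = -9$)
$\sqrt{d{\left(12 \right)} - 207} = \sqrt{-9 - 207} = \sqrt{-216} = 6 i \sqrt{6}$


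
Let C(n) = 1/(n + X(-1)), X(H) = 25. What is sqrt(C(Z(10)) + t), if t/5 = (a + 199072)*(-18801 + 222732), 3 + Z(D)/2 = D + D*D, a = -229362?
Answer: I*sqrt(1764202074493711)/239 ≈ 1.7574e+5*I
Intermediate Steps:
Z(D) = -6 + 2*D + 2*D**2 (Z(D) = -6 + 2*(D + D*D) = -6 + 2*(D + D**2) = -6 + (2*D + 2*D**2) = -6 + 2*D + 2*D**2)
t = -30885349950 (t = 5*((-229362 + 199072)*(-18801 + 222732)) = 5*(-30290*203931) = 5*(-6177069990) = -30885349950)
C(n) = 1/(25 + n) (C(n) = 1/(n + 25) = 1/(25 + n))
sqrt(C(Z(10)) + t) = sqrt(1/(25 + (-6 + 2*10 + 2*10**2)) - 30885349950) = sqrt(1/(25 + (-6 + 20 + 2*100)) - 30885349950) = sqrt(1/(25 + (-6 + 20 + 200)) - 30885349950) = sqrt(1/(25 + 214) - 30885349950) = sqrt(1/239 - 30885349950) = sqrt(-7381598638049/239) = I*sqrt(1764202074493711)/239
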